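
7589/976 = 7589/976 = 7.78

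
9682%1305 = 547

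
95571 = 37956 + 57615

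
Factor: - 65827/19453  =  -7^(-2)*397^(  -  1) * 65827^1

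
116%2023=116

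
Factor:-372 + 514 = 2^1*71^1=142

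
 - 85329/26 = - 85329/26 = -  3281.88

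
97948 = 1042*94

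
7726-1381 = 6345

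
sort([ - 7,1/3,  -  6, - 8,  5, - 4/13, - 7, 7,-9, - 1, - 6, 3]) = [- 9, - 8 , - 7, - 7,  -  6,  -  6, - 1 , - 4/13, 1/3, 3,5 , 7]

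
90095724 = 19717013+70378711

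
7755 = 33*235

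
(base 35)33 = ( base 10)108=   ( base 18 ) 60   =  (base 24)4C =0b1101100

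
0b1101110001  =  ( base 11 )731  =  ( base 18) 2CH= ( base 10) 881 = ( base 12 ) 615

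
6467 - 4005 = 2462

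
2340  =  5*468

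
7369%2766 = 1837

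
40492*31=1255252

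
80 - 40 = 40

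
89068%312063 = 89068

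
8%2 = 0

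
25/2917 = 25/2917  =  0.01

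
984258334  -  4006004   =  980252330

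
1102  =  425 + 677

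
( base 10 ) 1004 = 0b1111101100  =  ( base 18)31e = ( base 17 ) 381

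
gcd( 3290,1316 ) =658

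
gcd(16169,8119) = 23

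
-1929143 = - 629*3067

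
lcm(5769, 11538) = 11538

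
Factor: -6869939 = - 23^1*298693^1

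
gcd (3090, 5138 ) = 2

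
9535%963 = 868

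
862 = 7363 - 6501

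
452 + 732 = 1184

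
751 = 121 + 630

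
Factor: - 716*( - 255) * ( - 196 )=-2^4*  3^1*5^1*7^2*17^1*179^1=-  35785680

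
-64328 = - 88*731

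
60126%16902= 9420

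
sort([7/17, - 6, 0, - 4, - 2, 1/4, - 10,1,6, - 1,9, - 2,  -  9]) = [ - 10, - 9, - 6 , - 4, - 2, - 2,  -  1,0,1/4,  7/17,  1, 6,9] 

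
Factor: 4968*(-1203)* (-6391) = 38195837064 = 2^3 * 3^4*7^1*11^1*23^1*83^1*401^1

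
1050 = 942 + 108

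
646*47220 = 30504120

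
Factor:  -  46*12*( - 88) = 48576=2^6* 3^1 * 11^1 * 23^1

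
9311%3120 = 3071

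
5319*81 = 430839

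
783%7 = 6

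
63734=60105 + 3629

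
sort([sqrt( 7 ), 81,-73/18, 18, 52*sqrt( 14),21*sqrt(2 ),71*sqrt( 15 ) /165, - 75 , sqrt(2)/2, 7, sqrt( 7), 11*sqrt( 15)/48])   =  [ - 75, - 73/18, sqrt(2)/2 , 11*sqrt( 15) /48, 71*sqrt( 15 ) /165 , sqrt( 7), sqrt( 7 ),7, 18,21*sqrt (2), 81,52*sqrt(14) ] 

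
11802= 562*21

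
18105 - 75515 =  - 57410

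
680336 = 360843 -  - 319493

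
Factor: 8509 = 67^1*127^1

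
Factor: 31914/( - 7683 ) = - 54/13 = -  2^1*3^3*13^( - 1) 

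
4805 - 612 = 4193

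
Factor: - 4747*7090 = - 2^1*5^1*47^1*101^1*709^1 = -33656230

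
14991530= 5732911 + 9258619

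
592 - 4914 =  - 4322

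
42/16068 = 7/2678= 0.00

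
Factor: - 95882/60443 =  - 2^1  *191^1* 251^1*60443^(- 1)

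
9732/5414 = 4866/2707 =1.80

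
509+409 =918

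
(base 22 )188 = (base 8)1234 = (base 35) J3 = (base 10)668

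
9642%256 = 170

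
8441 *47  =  396727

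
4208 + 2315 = 6523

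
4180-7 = 4173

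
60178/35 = 1719 + 13/35 = 1719.37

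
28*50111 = 1403108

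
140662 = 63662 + 77000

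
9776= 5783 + 3993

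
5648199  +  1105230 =6753429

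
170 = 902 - 732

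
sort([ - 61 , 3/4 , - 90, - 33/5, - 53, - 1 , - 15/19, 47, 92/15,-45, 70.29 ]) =[ - 90, -61, - 53,-45,-33/5,  -  1, - 15/19 , 3/4, 92/15,47,70.29] 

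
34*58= 1972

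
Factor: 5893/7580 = 2^( - 2) * 5^( - 1)*71^1*83^1* 379^ ( - 1)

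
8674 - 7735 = 939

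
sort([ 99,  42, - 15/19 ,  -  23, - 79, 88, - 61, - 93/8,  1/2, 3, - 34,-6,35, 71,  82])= [ - 79, - 61, - 34, - 23, - 93/8, - 6,-15/19,1/2 , 3,35,42,71,82, 88,99 ] 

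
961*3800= 3651800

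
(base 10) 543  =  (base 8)1037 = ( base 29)il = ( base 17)1eg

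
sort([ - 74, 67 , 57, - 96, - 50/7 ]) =[-96, - 74, - 50/7 , 57, 67] 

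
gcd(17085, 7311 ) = 3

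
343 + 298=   641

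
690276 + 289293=979569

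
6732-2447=4285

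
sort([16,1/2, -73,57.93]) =[ - 73, 1/2, 16,  57.93]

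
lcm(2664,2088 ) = 77256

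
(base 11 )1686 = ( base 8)4147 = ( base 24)3HF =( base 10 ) 2151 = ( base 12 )12b3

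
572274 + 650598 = 1222872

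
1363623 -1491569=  - 127946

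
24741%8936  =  6869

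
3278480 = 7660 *428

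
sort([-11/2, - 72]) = [ - 72, - 11/2]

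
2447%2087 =360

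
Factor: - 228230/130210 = -449^(-1) * 787^1 = -  787/449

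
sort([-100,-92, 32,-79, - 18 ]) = [-100,- 92, - 79,  -  18,32]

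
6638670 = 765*8678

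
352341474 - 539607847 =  - 187266373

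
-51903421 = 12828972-64732393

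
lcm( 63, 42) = 126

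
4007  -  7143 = -3136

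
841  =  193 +648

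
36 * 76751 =2763036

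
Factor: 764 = 2^2*191^1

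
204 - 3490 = - 3286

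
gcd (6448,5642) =806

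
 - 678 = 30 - 708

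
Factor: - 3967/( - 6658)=2^( - 1 )*3329^ ( - 1)*3967^1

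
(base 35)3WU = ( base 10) 4825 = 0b1001011011001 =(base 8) 11331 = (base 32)4MP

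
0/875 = 0 = 0.00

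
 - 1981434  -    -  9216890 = 7235456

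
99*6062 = 600138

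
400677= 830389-429712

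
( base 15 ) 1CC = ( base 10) 417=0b110100001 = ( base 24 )h9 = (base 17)179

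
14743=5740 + 9003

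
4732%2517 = 2215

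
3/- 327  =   - 1 +108/109 = -0.01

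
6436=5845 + 591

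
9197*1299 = 11946903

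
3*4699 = 14097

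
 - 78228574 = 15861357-94089931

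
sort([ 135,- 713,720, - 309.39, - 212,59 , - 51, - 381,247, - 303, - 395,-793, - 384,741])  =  [ - 793,  -  713, - 395, - 384 , - 381, - 309.39, - 303 ,-212, - 51, 59,135, 247, 720,741 ] 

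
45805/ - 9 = -5090 + 5/9 = - 5089.44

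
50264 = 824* 61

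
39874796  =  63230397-23355601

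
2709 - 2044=665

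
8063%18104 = 8063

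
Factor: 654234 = 2^1*3^1 * 7^1 *37^1 * 421^1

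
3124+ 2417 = 5541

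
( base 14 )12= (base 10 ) 16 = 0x10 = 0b10000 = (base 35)G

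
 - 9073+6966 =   -  2107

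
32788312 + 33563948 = 66352260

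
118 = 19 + 99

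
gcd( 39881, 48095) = 1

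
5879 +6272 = 12151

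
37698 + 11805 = 49503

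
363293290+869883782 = 1233177072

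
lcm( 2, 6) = 6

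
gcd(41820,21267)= 51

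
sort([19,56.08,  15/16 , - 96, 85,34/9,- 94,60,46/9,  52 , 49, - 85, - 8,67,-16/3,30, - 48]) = [- 96, - 94, - 85,-48,  -  8, - 16/3,15/16, 34/9,46/9 , 19, 30, 49,52,56.08, 60,67,85]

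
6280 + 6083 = 12363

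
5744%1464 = 1352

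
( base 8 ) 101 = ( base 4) 1001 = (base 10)65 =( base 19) 38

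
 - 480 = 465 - 945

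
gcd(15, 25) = 5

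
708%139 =13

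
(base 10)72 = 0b1001000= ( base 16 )48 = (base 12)60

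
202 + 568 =770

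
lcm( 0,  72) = 0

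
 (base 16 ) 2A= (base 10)42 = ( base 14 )30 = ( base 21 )20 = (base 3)1120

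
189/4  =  47 + 1/4  =  47.25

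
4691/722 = 4691/722= 6.50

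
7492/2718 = 2  +  1028/1359 = 2.76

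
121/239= 121/239 = 0.51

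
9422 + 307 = 9729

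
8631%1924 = 935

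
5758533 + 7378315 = 13136848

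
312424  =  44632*7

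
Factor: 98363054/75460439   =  2^1*17^1*2893031^1*75460439^( - 1)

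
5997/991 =6 + 51/991=6.05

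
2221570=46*48295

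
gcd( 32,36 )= 4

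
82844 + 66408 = 149252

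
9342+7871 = 17213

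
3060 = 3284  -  224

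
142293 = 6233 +136060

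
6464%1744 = 1232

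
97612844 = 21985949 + 75626895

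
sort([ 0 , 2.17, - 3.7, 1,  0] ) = [ - 3.7, 0 , 0 , 1 , 2.17]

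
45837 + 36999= 82836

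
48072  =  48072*1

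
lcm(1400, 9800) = 9800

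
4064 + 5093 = 9157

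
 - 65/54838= - 65/54838= - 0.00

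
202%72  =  58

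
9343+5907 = 15250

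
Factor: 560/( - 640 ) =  - 7/8 = -2^( - 3 )*7^1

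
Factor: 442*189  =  2^1*3^3 * 7^1*13^1*17^1 = 83538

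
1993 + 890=2883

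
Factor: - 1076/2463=-2^2  *  3^( - 1) * 269^1 * 821^( - 1) 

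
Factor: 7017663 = 3^1*2339221^1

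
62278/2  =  31139  =  31139.00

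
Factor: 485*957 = 464145 = 3^1*5^1 * 11^1*29^1*97^1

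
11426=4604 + 6822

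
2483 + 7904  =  10387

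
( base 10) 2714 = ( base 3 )10201112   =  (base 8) 5232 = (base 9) 3645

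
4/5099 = 4/5099 = 0.00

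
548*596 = 326608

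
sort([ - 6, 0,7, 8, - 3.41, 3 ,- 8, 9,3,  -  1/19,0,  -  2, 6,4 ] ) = [  -  8, - 6, - 3.41, - 2,-1/19,0 , 0,3, 3,4,6,7, 8 , 9]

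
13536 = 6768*2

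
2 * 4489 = 8978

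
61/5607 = 61/5607 = 0.01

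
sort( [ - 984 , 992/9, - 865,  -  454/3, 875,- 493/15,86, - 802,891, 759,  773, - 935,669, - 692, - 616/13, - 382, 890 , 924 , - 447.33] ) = [ - 984, - 935, - 865, - 802, - 692 ,-447.33, - 382,- 454/3, - 616/13, - 493/15, 86 , 992/9,  669,759, 773,875 , 890, 891,924]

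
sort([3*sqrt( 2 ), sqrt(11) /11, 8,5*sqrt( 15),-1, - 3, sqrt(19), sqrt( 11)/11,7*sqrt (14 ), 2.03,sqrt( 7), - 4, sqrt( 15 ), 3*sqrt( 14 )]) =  [ - 4,  -  3, - 1, sqrt (11 )/11,sqrt(11 )/11, 2.03, sqrt( 7),sqrt(15 ), 3*sqrt(2 ),sqrt(19 ), 8,3*sqrt(14),  5*sqrt(15 ) , 7*sqrt(14)]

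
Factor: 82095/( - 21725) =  - 16419/4345 =- 3^1 * 5^( - 1) * 11^(-1)*13^1*79^ ( - 1 )*421^1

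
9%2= 1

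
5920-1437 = 4483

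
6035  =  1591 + 4444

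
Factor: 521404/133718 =542/139 =2^1 * 139^(-1)*271^1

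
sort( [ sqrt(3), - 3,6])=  [ -3,sqrt(3 ),  6 ]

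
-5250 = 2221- 7471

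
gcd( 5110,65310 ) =70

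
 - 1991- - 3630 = 1639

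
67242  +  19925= 87167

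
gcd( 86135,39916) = 1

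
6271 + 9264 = 15535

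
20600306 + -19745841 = 854465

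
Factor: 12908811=3^1*4302937^1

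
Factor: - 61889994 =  - 2^1*3^4 *382037^1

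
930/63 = 310/21 = 14.76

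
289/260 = 1 + 29/260 = 1.11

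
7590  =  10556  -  2966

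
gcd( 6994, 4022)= 2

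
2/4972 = 1/2486 = 0.00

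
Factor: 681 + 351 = 2^3*3^1 * 43^1 = 1032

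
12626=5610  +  7016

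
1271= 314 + 957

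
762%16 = 10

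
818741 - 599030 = 219711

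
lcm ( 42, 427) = 2562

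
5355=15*357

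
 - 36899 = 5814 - 42713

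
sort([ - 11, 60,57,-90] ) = [  -  90,-11,57,60 ]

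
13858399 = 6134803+7723596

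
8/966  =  4/483 = 0.01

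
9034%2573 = 1315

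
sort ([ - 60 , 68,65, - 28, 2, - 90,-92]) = [  -  92 , - 90, - 60, - 28,2, 65, 68] 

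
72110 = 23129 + 48981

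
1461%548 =365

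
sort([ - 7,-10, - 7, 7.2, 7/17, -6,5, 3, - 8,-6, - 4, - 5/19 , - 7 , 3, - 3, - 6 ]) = [ - 10, - 8, - 7, - 7 , - 7 ,- 6 , -6, - 6,-4, - 3,-5/19, 7/17,3,3, 5, 7.2]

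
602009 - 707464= - 105455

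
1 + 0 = 1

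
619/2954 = 619/2954  =  0.21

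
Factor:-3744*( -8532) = 2^7*3^5*13^1*79^1 = 31943808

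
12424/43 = 288 + 40/43 = 288.93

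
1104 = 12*92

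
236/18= 13+1/9 = 13.11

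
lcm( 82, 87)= 7134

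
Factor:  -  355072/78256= - 2^4*19^1*67^( - 1 ) = - 304/67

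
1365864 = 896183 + 469681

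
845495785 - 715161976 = 130333809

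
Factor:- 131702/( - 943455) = 2^1*3^ ( - 1 )* 5^( - 1 )*62897^( - 1)*65851^1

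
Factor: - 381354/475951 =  - 2^1*3^1*7^( - 1)*63559^1*67993^(-1)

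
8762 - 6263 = 2499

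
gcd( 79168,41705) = 1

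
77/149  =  77/149= 0.52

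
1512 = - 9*( - 168 )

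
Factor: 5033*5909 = 29739997 = 7^1*19^1*311^1*719^1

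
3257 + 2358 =5615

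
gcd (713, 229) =1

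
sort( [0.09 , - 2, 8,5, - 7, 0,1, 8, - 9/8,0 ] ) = [ -7, - 2, - 9/8,0,0, 0.09,1, 5, 8,8 ] 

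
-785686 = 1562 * (-503)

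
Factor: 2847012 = 2^2* 3^1*7^1*33893^1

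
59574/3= 19858 =19858.00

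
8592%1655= 317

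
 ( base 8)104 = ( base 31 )26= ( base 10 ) 68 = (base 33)22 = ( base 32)24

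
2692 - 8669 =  - 5977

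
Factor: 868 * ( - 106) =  - 2^3*7^1*31^1*53^1  =  - 92008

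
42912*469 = 20125728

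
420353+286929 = 707282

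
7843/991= 7843/991 = 7.91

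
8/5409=8/5409 = 0.00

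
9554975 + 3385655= 12940630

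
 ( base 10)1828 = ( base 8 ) 3444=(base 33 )1md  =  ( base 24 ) 344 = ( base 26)2i8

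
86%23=17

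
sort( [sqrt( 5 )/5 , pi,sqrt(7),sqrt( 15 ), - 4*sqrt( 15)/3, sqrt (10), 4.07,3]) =[ - 4*sqrt( 15) /3, sqrt( 5 ) /5, sqrt( 7),3,pi,sqrt(10), sqrt(15), 4.07] 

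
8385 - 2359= 6026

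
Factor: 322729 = 11^1*29339^1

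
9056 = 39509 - 30453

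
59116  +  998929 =1058045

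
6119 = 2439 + 3680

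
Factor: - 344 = -2^3*43^1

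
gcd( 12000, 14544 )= 48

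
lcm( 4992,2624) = 204672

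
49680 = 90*552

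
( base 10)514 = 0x202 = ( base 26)JK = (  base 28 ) ia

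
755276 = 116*6511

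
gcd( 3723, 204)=51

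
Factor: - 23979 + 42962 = 41^1*463^1 = 18983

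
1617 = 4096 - 2479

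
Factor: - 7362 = - 2^1*3^2 *409^1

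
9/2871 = 1/319 = 0.00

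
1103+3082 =4185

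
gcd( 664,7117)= 1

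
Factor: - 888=- 2^3*3^1  *37^1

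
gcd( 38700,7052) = 172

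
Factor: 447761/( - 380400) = - 2^( - 4 )*3^ ( - 1 ) *5^( - 2 ) * 41^1*67^1*163^1*317^( - 1) 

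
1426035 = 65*21939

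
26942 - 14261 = 12681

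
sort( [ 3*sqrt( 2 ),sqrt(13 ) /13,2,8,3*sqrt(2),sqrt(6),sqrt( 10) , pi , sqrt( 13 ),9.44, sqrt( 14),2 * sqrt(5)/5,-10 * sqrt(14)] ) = [  -  10* sqrt( 14) , sqrt( 13 ) /13,2*sqrt( 5 )/5,2,sqrt ( 6),pi, sqrt(10 ),sqrt( 13),sqrt(14),3*sqrt ( 2), 3 * sqrt( 2), 8,9.44 ]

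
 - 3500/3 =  - 1167 + 1/3 = - 1166.67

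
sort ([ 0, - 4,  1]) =[ - 4,  0,1]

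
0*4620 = 0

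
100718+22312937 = 22413655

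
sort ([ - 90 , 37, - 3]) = [ - 90, - 3, 37]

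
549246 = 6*91541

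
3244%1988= 1256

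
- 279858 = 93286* ( - 3)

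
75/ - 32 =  - 75/32= -2.34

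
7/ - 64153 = -1 + 64146/64153 =-0.00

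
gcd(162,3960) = 18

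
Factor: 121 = 11^2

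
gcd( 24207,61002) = 3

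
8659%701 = 247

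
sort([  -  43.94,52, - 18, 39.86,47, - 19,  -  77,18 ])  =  [ - 77,  -  43.94, - 19,  -  18, 18,39.86, 47,52]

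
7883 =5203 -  - 2680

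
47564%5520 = 3404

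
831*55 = 45705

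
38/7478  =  19/3739 = 0.01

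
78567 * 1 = 78567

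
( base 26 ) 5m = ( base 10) 152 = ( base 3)12122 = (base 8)230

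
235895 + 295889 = 531784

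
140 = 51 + 89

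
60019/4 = 15004 + 3/4 = 15004.75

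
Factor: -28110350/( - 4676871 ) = 2^1*3^( - 1)*5^2 * 17^1*59^ ( - 1)*26423^(  -  1)*33071^1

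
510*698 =355980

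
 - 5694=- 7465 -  - 1771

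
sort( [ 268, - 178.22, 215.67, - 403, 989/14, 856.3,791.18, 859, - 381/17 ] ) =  [ - 403, - 178.22, - 381/17,989/14,215.67, 268, 791.18, 856.3, 859]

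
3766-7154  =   - 3388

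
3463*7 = 24241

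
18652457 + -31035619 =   -  12383162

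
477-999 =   -  522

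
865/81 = 865/81 = 10.68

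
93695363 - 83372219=10323144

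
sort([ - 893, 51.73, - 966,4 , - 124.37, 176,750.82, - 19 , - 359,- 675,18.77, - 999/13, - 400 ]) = [ - 966,-893 , - 675, - 400,-359, - 124.37, - 999/13, - 19,4,18.77,51.73,176, 750.82]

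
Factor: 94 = 2^1*47^1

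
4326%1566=1194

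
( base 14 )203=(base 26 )f5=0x18b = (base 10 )395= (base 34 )bl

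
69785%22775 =1460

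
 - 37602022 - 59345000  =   - 96947022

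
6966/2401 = 2 + 2164/2401 = 2.90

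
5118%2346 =426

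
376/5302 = 188/2651 = 0.07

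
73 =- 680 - - 753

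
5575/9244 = 5575/9244=0.60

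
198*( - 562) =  - 111276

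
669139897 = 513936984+155202913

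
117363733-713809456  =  - 596445723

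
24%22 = 2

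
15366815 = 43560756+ - 28193941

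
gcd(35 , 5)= 5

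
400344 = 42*9532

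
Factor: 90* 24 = 2^4 * 3^3*5^1 = 2160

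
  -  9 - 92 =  - 101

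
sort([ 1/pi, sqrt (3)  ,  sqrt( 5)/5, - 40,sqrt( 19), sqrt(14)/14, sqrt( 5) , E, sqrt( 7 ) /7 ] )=[-40,sqrt(14)/14,  1/pi, sqrt( 7)/7,  sqrt( 5 )/5,sqrt( 3), sqrt(5 ), E, sqrt( 19)]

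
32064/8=4008 = 4008.00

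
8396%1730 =1476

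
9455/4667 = 9455/4667 = 2.03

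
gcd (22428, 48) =12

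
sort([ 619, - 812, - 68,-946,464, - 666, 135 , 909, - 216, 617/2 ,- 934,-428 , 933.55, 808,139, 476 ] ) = [ - 946, - 934, - 812, - 666 , - 428,-216 , - 68 , 135,  139, 617/2, 464,476,  619, 808,909, 933.55]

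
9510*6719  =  63897690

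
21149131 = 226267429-205118298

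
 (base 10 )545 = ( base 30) I5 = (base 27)K5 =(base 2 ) 1000100001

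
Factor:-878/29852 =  - 1/34 = - 2^( -1)*17^( - 1) 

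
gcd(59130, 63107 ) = 1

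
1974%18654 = 1974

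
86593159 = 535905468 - 449312309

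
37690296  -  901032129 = -863341833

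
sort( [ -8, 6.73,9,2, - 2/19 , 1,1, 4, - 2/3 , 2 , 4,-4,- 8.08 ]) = [ - 8.08, - 8,  -  4, - 2/3 ,  -  2/19 , 1 , 1, 2,2 , 4, 4, 6.73,9 ]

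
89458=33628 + 55830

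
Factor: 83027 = 7^1*29^1*409^1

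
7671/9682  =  7671/9682 = 0.79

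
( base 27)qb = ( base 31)n0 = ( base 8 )1311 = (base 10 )713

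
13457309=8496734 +4960575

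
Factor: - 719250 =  - 2^1*3^1*5^3*7^1*137^1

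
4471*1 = 4471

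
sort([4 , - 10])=[ - 10, 4 ] 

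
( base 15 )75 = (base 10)110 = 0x6E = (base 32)3e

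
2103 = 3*701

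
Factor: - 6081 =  - 3^1 * 2027^1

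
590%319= 271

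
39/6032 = 3/464 = 0.01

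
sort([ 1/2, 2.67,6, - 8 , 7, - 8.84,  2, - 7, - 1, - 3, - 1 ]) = [ - 8.84  , - 8, - 7, - 3, - 1, - 1, 1/2,2,2.67 , 6,  7] 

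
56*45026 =2521456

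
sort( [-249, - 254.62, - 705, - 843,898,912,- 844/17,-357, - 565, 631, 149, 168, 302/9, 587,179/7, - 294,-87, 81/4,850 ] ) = [-843,-705,  -  565, - 357, - 294,-254.62, - 249,-87 , - 844/17, 81/4, 179/7,  302/9,149, 168,587, 631, 850, 898,  912]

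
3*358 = 1074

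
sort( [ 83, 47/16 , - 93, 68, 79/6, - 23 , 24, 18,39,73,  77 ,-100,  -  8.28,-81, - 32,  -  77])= [ - 100, - 93,  -  81,-77, - 32, - 23, - 8.28, 47/16, 79/6,18,24,39, 68, 73,77, 83 ] 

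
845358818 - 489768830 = 355589988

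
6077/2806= 2 + 465/2806 =2.17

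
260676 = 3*86892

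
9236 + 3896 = 13132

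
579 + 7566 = 8145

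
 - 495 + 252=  - 243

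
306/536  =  153/268 = 0.57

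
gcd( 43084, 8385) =1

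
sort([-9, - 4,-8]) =[-9,- 8, - 4 ]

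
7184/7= 7184/7 = 1026.29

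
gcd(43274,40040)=154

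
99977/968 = 103 + 273/968 = 103.28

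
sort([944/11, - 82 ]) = [ - 82, 944/11] 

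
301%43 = 0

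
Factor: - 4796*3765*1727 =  - 31184335380= -2^2* 3^1*5^1 * 11^2*109^1 *157^1 *251^1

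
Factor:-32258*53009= - 2^1*11^1*61^1*79^1 * 127^2 = - 1709964322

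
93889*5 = 469445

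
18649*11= 205139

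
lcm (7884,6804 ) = 496692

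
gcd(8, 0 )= 8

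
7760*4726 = 36673760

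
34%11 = 1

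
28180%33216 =28180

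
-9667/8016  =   - 9667/8016=- 1.21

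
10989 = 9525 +1464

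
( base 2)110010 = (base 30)1K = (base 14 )38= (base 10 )50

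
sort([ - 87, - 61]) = [-87,- 61]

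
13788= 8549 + 5239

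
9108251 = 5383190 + 3725061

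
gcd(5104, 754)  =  58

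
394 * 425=167450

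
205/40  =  5 + 1/8 =5.12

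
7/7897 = 7/7897 = 0.00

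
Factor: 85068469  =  2711^1*31379^1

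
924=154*6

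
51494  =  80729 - 29235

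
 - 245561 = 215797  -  461358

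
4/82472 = 1/20618 = 0.00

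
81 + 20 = 101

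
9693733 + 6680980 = 16374713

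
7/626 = 7/626 = 0.01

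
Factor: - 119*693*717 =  - 59128839 = - 3^3*7^2*11^1*17^1*239^1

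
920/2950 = 92/295 =0.31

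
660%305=50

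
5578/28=2789/14=199.21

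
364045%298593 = 65452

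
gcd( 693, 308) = 77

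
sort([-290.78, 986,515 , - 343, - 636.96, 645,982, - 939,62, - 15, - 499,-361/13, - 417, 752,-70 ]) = [ - 939,-636.96, - 499,  -  417, - 343, - 290.78, - 70,-361/13, - 15 , 62,  515, 645, 752,982 , 986 ]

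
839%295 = 249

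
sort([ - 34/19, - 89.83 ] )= [ - 89.83, - 34/19] 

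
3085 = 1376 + 1709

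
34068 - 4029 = 30039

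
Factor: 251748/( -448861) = -2^2*3^5*37^1*64123^(-1 ) =-35964/64123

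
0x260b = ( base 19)17ib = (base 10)9739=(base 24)glj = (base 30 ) aoj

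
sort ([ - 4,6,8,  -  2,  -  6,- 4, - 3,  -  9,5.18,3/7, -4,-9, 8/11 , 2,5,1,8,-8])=[ - 9,-9, - 8, - 6, - 4, - 4, - 4, - 3, - 2,3/7,8/11, 1,2, 5,5.18,6,8, 8]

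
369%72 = 9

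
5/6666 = 5/6666 = 0.00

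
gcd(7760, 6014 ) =194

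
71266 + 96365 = 167631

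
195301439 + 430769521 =626070960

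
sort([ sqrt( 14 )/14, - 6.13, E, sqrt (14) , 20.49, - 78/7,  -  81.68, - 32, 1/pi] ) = [ - 81.68, - 32,  -  78/7 , - 6.13,sqrt( 14) /14, 1/pi, E, sqrt(14), 20.49 ] 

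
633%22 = 17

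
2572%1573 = 999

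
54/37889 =54/37889  =  0.00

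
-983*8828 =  - 8677924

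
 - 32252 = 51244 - 83496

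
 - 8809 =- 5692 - 3117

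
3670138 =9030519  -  5360381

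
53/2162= 53/2162=0.02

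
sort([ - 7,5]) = [ -7,5]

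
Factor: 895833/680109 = 298611/226703 = 3^2* 31^( - 1)*71^(-1)*103^(-1 )*33179^1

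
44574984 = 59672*747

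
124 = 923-799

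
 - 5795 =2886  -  8681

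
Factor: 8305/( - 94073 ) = -5^1*7^( - 1)*11^1*89^( - 1) = -55/623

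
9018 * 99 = 892782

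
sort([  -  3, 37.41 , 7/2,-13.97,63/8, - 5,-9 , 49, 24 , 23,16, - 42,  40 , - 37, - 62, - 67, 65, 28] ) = [ - 67, - 62 , - 42, - 37, - 13.97, - 9,- 5, - 3, 7/2 , 63/8 , 16 , 23, 24, 28 , 37.41, 40, 49  ,  65 ] 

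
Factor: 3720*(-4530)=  - 2^4 * 3^2*5^2*31^1*151^1 = -16851600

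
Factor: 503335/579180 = 73/84 = 2^(-2)*3^( - 1 )*7^( - 1)*73^1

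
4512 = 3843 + 669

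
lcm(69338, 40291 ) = 2981534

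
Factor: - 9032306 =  - 2^1*569^1*7937^1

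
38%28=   10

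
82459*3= 247377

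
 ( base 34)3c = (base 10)114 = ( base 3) 11020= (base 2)1110010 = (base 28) 42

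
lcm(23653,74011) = 2294341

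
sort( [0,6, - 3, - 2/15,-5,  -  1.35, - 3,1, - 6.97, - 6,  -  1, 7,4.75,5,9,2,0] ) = [  -  6.97, - 6, -5, -3, -3, - 1.35, - 1, - 2/15, 0,0 , 1,2,4.75,5,6,7,9]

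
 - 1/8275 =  - 1/8275 = - 0.00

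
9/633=3/211 = 0.01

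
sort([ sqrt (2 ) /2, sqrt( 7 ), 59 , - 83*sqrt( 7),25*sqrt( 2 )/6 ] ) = [ - 83 * sqrt(  7), sqrt( 2)/2, sqrt(7) , 25*sqrt( 2 ) /6, 59 ] 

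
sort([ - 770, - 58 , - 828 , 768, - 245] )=[ - 828, - 770, - 245, - 58,  768] 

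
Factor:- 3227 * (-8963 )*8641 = 249928836241 = 7^1*461^1*8641^1 * 8963^1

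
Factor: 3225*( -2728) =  - 2^3*3^1*5^2*11^1*31^1*43^1= - 8797800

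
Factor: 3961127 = 677^1*5851^1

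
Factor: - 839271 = - 3^1 * 37^1*7561^1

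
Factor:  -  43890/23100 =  - 19/10 = -2^( - 1) * 5^( -1)*19^1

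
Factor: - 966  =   - 2^1  *  3^1 * 7^1*23^1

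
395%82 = 67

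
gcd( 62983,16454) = 1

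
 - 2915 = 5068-7983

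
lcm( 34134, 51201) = 102402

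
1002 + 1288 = 2290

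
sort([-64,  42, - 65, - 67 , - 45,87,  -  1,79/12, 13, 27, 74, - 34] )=[ - 67,- 65 , - 64, - 45, - 34, - 1, 79/12, 13, 27, 42, 74,87]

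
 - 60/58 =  - 2 + 28/29 =- 1.03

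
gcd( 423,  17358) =3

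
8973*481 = 4316013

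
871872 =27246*32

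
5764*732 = 4219248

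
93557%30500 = 2057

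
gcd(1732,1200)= 4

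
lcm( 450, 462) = 34650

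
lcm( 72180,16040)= 144360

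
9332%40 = 12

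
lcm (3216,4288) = 12864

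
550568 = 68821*8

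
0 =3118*0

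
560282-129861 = 430421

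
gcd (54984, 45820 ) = 9164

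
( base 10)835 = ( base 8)1503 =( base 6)3511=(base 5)11320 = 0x343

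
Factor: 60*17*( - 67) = -68340 = - 2^2 * 3^1*5^1 * 17^1*67^1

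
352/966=176/483 = 0.36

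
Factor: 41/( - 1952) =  - 2^( - 5)*41^1* 61^( - 1)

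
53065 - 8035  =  45030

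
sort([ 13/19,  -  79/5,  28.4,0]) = [-79/5, 0, 13/19,28.4 ] 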